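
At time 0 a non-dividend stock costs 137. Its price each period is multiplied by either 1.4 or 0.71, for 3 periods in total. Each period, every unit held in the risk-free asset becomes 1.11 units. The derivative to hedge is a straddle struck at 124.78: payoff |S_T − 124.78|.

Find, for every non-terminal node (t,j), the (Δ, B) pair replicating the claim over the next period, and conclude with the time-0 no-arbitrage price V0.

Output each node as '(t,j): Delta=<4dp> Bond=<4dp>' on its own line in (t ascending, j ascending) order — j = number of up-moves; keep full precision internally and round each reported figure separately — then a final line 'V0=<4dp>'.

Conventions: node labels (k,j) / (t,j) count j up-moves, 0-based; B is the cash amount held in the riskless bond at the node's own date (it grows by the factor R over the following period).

(0,0): Delta=0.6204 Bond=-18.3851
(1,0): Delta=0.0251 Bond=37.4939
(1,1): Delta=0.8392 Bond=-62.3859
(2,0): Delta=-1.0000 Bond=112.4144
(2,1): Delta=0.4020 Bond=-9.7089
(2,2): Delta=1.0000 Bond=-112.4144
V0=66.6068

Since d<R<u, set p* = (R−d)/(u−d) = 0.5797; price each node as the discounted p*-expectation of its children.
Expiry values: V(3,0)=75.7462, V(3,1)=28.0936, V(3,2)=65.8692, V(3,3)=251.1480
Node (2,0) S=69.0617: V=(p*·28.0936+(1−p*)·75.7462)/1.11=43.3527; Δ=(28.0936−75.7462)/(96.6864−49.0338)=-1.0000; B=V−Δ·S=112.4144
Node (2,1) S=136.1780: V=(p*·65.8692+(1−p*)·28.0936)/1.11=45.0383; Δ=(65.8692−28.0936)/(190.6492−96.6864)=0.4020; B=V−Δ·S=-9.7089
Node (2,2) S=268.5200: V=(p*·251.1480+(1−p*)·65.8692)/1.11=156.1056; Δ=(251.1480−65.8692)/(375.9280−190.6492)=1.0000; B=V−Δ·S=-112.4144
Node (1,0) S=97.2700: V=(p*·45.0383+(1−p*)·43.3527)/1.11=39.9368; Δ=(45.0383−43.3527)/(136.1780−69.0617)=0.0251; B=V−Δ·S=37.4939
Node (1,1) S=191.8000: V=(p*·156.1056+(1−p*)·45.0383)/1.11=98.5812; Δ=(156.1056−45.0383)/(268.5200−136.1780)=0.8392; B=V−Δ·S=-62.3859
Node (0,0) S=137.0000: V=(p*·98.5812+(1−p*)·39.9368)/1.11=66.6068; Δ=(98.5812−39.9368)/(191.8000−97.2700)=0.6204; B=V−Δ·S=-18.3851
Verification: the root portfolio costs Δ(0,0)·S0 + B(0,0) = 66.6068, matching V0.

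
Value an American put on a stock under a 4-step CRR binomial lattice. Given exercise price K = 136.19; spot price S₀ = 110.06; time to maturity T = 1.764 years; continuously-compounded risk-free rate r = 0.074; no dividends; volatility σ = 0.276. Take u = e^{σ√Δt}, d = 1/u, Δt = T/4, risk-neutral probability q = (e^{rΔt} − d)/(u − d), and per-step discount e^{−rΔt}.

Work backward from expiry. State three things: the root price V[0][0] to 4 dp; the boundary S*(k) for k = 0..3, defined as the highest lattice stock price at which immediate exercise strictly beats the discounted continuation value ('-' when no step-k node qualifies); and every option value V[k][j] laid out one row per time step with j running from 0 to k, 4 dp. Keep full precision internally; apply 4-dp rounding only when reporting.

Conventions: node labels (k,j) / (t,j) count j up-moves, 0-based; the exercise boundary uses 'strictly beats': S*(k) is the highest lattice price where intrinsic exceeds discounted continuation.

price = 27.1376
boundary = - 91.6283 110.0600 91.6283
tree:
27.1376
44.5617 14.2033
59.9067 26.1300 5.0835
72.6818 44.5617 11.5252 0.0000
83.3175 59.9067 26.1300 0.0000 0.0000

params: Δt=0.44100 u=1.20116 d=0.83253 q=0.54430 e^(-rΔt)=0.96789
t_4 payoffs: 83.3175 59.9067 26.1300 0.0000 0.0000
t_3: node(3,0) S=63.5082 payoff=72.6818 vs cont=68.3091 → 72.6818 [stop]  node(3,1) S=91.6283 payoff=44.5617 vs cont=40.1890 → 44.5617 [stop]  node(3,2) S=132.1994 payoff=3.9906 vs cont=11.5252 → 11.5252 [wait]  node(3,3) S=190.7345 payoff=0.0000 vs cont=0.0000 → 0.0000 [wait]  ⇒ S*(3)=91.6283
t_2: node(2,0) S=76.2833 payoff=59.9067 vs cont=55.5340 → 59.9067 [stop]  node(2,1) S=110.0600 payoff=26.1300 vs cont=25.7267 → 26.1300 [stop]  node(2,2) S=158.7923 payoff=0.0000 vs cont=5.0835 → 5.0835 [wait]  ⇒ S*(2)=110.0600
t_1: node(1,0) S=91.6283 payoff=44.5617 vs cont=40.1890 → 44.5617 [stop]  node(1,1) S=132.1994 payoff=3.9906 vs cont=14.2033 → 14.2033 [wait]  ⇒ S*(1)=91.6283
t_0: node(0,0) S=110.0600 payoff=26.1300 vs cont=27.1376 → 27.1376 [wait]  ⇒ S*(0)=-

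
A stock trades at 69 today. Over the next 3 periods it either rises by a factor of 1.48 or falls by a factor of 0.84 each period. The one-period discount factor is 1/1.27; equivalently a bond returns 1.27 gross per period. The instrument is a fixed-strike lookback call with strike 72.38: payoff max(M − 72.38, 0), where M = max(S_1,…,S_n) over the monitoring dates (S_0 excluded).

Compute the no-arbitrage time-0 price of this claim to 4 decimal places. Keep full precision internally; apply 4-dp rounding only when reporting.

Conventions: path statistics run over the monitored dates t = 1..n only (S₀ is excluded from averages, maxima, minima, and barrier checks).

price = 37.5143

Under the martingale measure an up-move has probability p* = 0.6719; value the claim as the probability-weighted average of per-path payoffs, discounted 3 periods at R = 1.27.
Enumerate all 2^3 = 8 price paths (U = up ×1.48, D = down ×0.84); each path with k up-moves has probability p*^k·(1−p*)^(3−k).
DDD: M=57.9600, payoff=0.0000, prob=0.035328
UDD: M=102.1200, payoff=29.7400, prob=0.072338
DUD: M=85.7808, payoff=13.4008, prob=0.072338
UUD: M=151.1376, payoff=78.7576, prob=0.148121
DDU: M=72.0559, payoff=0.0000, prob=0.072338
UDU: M=126.9556, payoff=54.5756, prob=0.148121
DUU: M=126.9556, payoff=54.5756, prob=0.148121
UUU: M=223.6836, payoff=151.3036, prob=0.303295
Price = Σ prob·payoff / R^3 = 76.843596 / 2.048383 = 37.5143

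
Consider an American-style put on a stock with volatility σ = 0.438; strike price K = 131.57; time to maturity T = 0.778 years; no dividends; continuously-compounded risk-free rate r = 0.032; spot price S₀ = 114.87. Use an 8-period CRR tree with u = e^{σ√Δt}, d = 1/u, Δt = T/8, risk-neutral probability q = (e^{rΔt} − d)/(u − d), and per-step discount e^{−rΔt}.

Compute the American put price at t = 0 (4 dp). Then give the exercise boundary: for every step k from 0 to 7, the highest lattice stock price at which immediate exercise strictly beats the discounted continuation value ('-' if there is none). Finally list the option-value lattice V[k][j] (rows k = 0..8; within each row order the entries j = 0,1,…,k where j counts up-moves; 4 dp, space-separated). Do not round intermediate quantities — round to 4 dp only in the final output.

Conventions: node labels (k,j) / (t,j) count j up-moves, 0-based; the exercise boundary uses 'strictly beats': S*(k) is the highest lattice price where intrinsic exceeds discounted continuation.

price = 27.1625
boundary = - - - 76.2510 66.5159 76.2510 87.4110 100.2043
tree:
27.1625
35.5407 18.1641
45.0845 25.3203 10.4452
55.3190 34.1701 15.7932 4.6563
65.0541 44.4126 23.1755 7.8112 1.2314
73.5463 55.3190 32.7578 12.8323 2.3630 0.0000
80.9543 65.0541 44.1590 20.4851 4.5347 0.0000 0.0000
87.4166 73.5463 55.3190 31.3657 8.7023 0.0000 0.0000 0.0000
93.0537 80.9543 65.0541 44.1590 16.7000 0.0000 0.0000 0.0000 0.0000

Δt=0.09725, u=1.14636, d=0.87233, q=0.47728, disc=e^(-rΔt)=0.99689
k=8 terminal: V=max(K-S,0) → 93.0537 80.9543 65.0541 44.1590 16.7000 0.0000 0.0000 0.0000 0.0000
k=7: j=0 S=44.1534 intr=87.4166 cont=87.0077 V=87.4166[EX]; j=1 S=58.0237 intr=73.5463 cont=73.1375 V=73.5463[EX]; j=2 S=76.2510 intr=55.3190 cont=54.9102 V=55.3190[EX]; j=3 S=100.2043 intr=31.3657 cont=30.9569 V=31.3657[EX]; j=4 S=131.6821 intr=0.0000 cont=8.7023 V=8.7023[hold]; j=5 S=173.0484 intr=0.0000 cont=0.0000 V=0.0000[hold]; j=6 S=227.4092 intr=0.0000 cont=0.0000 V=0.0000[hold]; j=7 S=298.8468 intr=0.0000 cont=0.0000 V=0.0000[hold]  S*(7)=100.2043
k=6: j=0 S=50.6157 intr=80.9543 cont=80.5455 V=80.9543[EX]; j=1 S=66.5159 intr=65.0541 cont=64.6453 V=65.0541[EX]; j=2 S=87.4110 intr=44.1590 cont=43.7502 V=44.1590[EX]; j=3 S=114.8700 intr=16.7000 cont=20.4851 V=20.4851[hold]; j=4 S=150.9549 intr=0.0000 cont=4.5347 V=4.5347[hold]; j=5 S=198.3754 intr=0.0000 cont=0.0000 V=0.0000[hold]; j=6 S=260.6924 intr=0.0000 cont=0.0000 V=0.0000[hold]  S*(6)=87.4110
k=5: j=0 S=58.0237 intr=73.5463 cont=73.1375 V=73.5463[EX]; j=1 S=76.2510 intr=55.3190 cont=54.9102 V=55.3190[EX]; j=2 S=100.2043 intr=31.3657 cont=32.7578 V=32.7578[hold]; j=3 S=131.6821 intr=0.0000 cont=12.8323 V=12.8323[hold]; j=4 S=173.0484 intr=0.0000 cont=2.3630 V=2.3630[hold]; j=5 S=227.4092 intr=0.0000 cont=0.0000 V=0.0000[hold]  S*(5)=76.2510
k=4: j=0 S=66.5159 intr=65.0541 cont=64.6453 V=65.0541[EX]; j=1 S=87.4110 intr=44.1590 cont=44.4126 V=44.4126[hold]; j=2 S=114.8700 intr=16.7000 cont=23.1755 V=23.1755[hold]; j=3 S=150.9549 intr=0.0000 cont=7.8112 V=7.8112[hold]; j=4 S=198.3754 intr=0.0000 cont=1.2314 V=1.2314[hold]  S*(4)=66.5159
k=3: j=0 S=76.2510 intr=55.3190 cont=55.0308 V=55.3190[EX]; j=1 S=100.2043 intr=31.3657 cont=34.1701 V=34.1701[hold]; j=2 S=131.6821 intr=0.0000 cont=15.7932 V=15.7932[hold]; j=3 S=173.0484 intr=0.0000 cont=4.6563 V=4.6563[hold]  S*(3)=76.2510
k=2: j=0 S=87.4110 intr=44.1590 cont=45.0845 V=45.0845[hold]; j=1 S=114.8700 intr=16.7000 cont=25.3203 V=25.3203[hold]; j=2 S=150.9549 intr=0.0000 cont=10.4452 V=10.4452[hold]  S*(2)=-
k=1: j=0 S=100.2043 intr=31.3657 cont=35.5407 V=35.5407[hold]; j=1 S=131.6821 intr=0.0000 cont=18.1641 V=18.1641[hold]  S*(1)=-
k=0: j=0 S=114.8700 intr=16.7000 cont=27.1625 V=27.1625[hold]  S*(0)=-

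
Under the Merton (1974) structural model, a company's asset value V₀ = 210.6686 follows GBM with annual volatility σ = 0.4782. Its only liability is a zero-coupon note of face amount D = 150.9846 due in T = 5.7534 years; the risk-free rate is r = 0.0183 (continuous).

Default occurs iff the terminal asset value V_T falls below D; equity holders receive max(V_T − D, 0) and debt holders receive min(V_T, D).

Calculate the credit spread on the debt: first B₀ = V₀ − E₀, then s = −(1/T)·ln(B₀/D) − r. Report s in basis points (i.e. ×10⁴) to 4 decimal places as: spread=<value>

spread=652.3380

Work the structural quantities from V₀ = 210.6686 against face 150.9846:
d₁ = [ln(V₀/D) + (r + σ²/2)T] / (σ√T)
   = [ln(210.6686/150.9846) + (0.0183 + 0.5·0.4782²)·5.7534] / (0.4782·√5.7534)
   = [0.333108 + 0.763117] / 1.147022 = 0.955714
d₂ = d₁ − σ√T = 0.955714 − 1.147022 = -0.191308
N(d₁) = 0.830392,  N(d₂) = 0.424142,  e^(−rT) = 0.900066
E₀ = V₀·N(d₁) − D·e^(−rT)·N(d₂)
   = 210.6686·0.830392 − 150.9846·0.900066·0.424142 = 117.298193
B₀ = V₀ − E₀ = 210.6686 − 117.298193 = 93.370407
spread = −(1/T)·ln(B₀/D) − r = −(1/5.7534)·ln(93.370407/150.9846) − 0.0183 = 0.06523380
in basis points: 0.06523380 × 10⁴ = 652.3380 bp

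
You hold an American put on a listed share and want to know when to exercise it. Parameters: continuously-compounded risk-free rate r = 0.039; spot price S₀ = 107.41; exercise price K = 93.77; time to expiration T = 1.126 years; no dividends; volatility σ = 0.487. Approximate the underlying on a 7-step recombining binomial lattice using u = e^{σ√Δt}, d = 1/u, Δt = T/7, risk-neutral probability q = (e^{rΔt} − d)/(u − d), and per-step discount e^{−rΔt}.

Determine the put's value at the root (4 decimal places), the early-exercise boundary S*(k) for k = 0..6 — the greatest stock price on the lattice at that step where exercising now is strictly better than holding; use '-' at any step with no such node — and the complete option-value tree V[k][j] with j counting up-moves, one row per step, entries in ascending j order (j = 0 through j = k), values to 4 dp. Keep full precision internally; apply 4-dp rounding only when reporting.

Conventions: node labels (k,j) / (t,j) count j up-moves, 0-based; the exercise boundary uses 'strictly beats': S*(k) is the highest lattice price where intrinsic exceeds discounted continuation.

price = 12.8822
boundary = - - - - 49.1742 59.7811 72.6760
tree:
12.8822
18.4914 6.6623
25.7738 10.4399 2.4462
34.6571 15.9956 4.2482 0.4253
44.5958 23.7956 7.3205 0.8035 0.0000
53.3208 33.9889 12.4977 1.5180 0.0000 0.0000
60.4976 44.5958 21.0940 2.8678 0.0000 0.0000 0.0000
66.4011 53.3208 33.9889 5.4177 0.0000 0.0000 0.0000 0.0000

Δt=0.16086, u=1.21570, d=0.82257, q=0.46733, disc=e^(-rΔt)=0.99375
k=7 terminal: V=max(K-S,0) → 66.4011 53.3208 33.9889 5.4177 0.0000 0.0000 0.0000 0.0000
k=6: j=0 S=33.2724 intr=60.4976 cont=59.9112 V=60.4976[EX]; j=1 S=49.1742 intr=44.5958 cont=44.0094 V=44.5958[EX]; j=2 S=72.6760 intr=21.0940 cont=20.5076 V=21.0940[EX]; j=3 S=107.4100 intr=0.0000 cont=2.8678 V=2.8678[hold]; j=4 S=158.7444 intr=0.0000 cont=0.0000 V=0.0000[hold]; j=5 S=234.6131 intr=0.0000 cont=0.0000 V=0.0000[hold]; j=6 S=346.7416 intr=0.0000 cont=0.0000 V=0.0000[hold]  S*(6)=72.6760
k=5: j=0 S=40.4492 intr=53.3208 cont=52.7343 V=53.3208[EX]; j=1 S=59.7811 intr=33.9889 cont=33.4025 V=33.9889[EX]; j=2 S=88.3523 intr=5.4177 cont=12.4977 V=12.4977[hold]; j=3 S=130.5785 intr=0.0000 cont=1.5180 V=1.5180[hold]; j=4 S=192.9858 intr=0.0000 cont=0.0000 V=0.0000[hold]; j=5 S=285.2194 intr=0.0000 cont=0.0000 V=0.0000[hold]  S*(5)=59.7811
k=4: j=0 S=49.1742 intr=44.5958 cont=44.0094 V=44.5958[EX]; j=1 S=72.6760 intr=21.0940 cont=23.7956 V=23.7956[hold]; j=2 S=107.4100 intr=0.0000 cont=7.3205 V=7.3205[hold]; j=3 S=158.7444 intr=0.0000 cont=0.8035 V=0.8035[hold]; j=4 S=234.6131 intr=0.0000 cont=0.0000 V=0.0000[hold]  S*(4)=49.1742
k=3: j=0 S=59.7811 intr=33.9889 cont=34.6571 V=34.6571[hold]; j=1 S=88.3523 intr=5.4177 cont=15.9956 V=15.9956[hold]; j=2 S=130.5785 intr=0.0000 cont=4.2482 V=4.2482[hold]; j=3 S=192.9858 intr=0.0000 cont=0.4253 V=0.4253[hold]  S*(3)=-
k=2: j=0 S=72.6760 intr=21.0940 cont=25.7738 V=25.7738[hold]; j=1 S=107.4100 intr=0.0000 cont=10.4399 V=10.4399[hold]; j=2 S=158.7444 intr=0.0000 cont=2.4462 V=2.4462[hold]  S*(2)=-
k=1: j=0 S=88.3523 intr=5.4177 cont=18.4914 V=18.4914[hold]; j=1 S=130.5785 intr=0.0000 cont=6.6623 V=6.6623[hold]  S*(1)=-
k=0: j=0 S=107.4100 intr=0.0000 cont=12.8822 V=12.8822[hold]  S*(0)=-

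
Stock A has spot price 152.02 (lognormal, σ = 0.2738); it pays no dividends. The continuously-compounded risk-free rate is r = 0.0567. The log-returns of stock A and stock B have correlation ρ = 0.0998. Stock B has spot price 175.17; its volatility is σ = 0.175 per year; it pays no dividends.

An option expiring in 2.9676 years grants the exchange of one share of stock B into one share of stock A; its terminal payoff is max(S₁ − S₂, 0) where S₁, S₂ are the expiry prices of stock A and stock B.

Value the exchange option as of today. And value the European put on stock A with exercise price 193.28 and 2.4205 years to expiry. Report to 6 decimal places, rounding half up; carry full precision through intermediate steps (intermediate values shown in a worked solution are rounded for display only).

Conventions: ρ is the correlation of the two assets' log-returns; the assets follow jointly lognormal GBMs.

exchange price = 24.031744
price(stock A put K=193.28) = 36.038277

σ_eff = √(σ₁² + σ₂² − 2ρσ₁σ₂) = √(0.2738² + 0.175² − 2·0.0998·0.2738·0.175) = 0.309883
d₁ = (ln(S₁/S₂) + (q₂ − q₁ + σ_eff²/2)T) / (σ_eff√T) = (ln(152.02/175.17) + (0.0 − 0.0 + 0.048014)·2.9676) / 0.533827 = 0.001388
d₂ = d₁ − σ_eff√T = 0.001388 − 0.533827 = -0.532439
N(d₁) = 0.500554,  N(d₂) = 0.297211
V = S₁·e^{−q₁T}·N(d₁) − S₂·e^{−q₂T}·N(d₂) = 76.094175 − 52.062431 = 24.031744
[vanilla: stock A put K=193.28]
σ√T = 0.2738·√2.4205 = 0.425977
d₁ = (ln(S/K) + (r+σ²/2)T) / (σ√T) = (ln(152.02/193.28) + (0.0567+0.2738²/2)·2.4205) / 0.425977 = (-0.240128 + 0.227970) / 0.425977 = -0.028540
d₂ = d₁ − σ√T = -0.028540 − 0.425977 = -0.454517
e^{−rT} = 0.871759
N(−d₁) = 0.511384,  N(−d₂) = 0.675272
price = K·e^{−rT}·N(−d₂) − S·N(−d₁) = 113.778908 − 77.740631 = 36.038277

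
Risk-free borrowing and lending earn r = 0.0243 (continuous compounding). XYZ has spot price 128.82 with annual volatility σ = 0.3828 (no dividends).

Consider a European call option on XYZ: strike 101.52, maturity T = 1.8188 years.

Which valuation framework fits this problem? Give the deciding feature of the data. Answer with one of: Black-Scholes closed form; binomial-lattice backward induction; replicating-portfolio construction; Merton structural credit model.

Key observation: with XYZ following a GBM at constant σ and r, the European call struck at 101.52 prices in closed form — nothing here needs a stepwise model or a balance sheet.

framework: Black-Scholes closed form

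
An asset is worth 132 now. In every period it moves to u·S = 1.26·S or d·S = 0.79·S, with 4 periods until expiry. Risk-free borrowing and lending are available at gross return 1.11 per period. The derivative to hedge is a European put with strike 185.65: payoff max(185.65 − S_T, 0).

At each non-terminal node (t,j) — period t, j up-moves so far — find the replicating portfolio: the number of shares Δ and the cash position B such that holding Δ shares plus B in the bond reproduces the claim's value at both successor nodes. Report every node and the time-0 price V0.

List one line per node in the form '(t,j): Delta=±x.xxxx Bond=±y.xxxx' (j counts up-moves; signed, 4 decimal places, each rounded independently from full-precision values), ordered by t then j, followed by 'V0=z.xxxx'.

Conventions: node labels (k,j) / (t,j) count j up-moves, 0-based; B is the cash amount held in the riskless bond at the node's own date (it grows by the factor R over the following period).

The replicating-portfolio and risk-neutral prices coincide; use p* = (1.11−0.79)/(1.26−0.79) = 0.6809 for the latter.
Payoffs at expiry: V(4,0)=134.2359, V(4,1)=103.6478, V(4,2)=54.8616, V(4,3)=0.0000, V(4,4)=0.0000
  t=3,j=0: stock 65.0811 → up 82.0022 (V=103.6478), down 51.4141 (V=134.2359). Price 102.1711; hedge Δ=-1.0000, bond B=167.2523.
  t=3,j=1: stock 103.8003 → up 130.7884 (V=54.8616), down 82.0022 (V=103.6478). Price 63.4519; hedge Δ=-1.0000, bond B=167.2523.
  t=3,j=2: stock 165.5549 → up 208.5992 (V=0.0000), down 130.7884 (V=54.8616). Price 15.7739; hedge Δ=-0.7051, bond B=132.5007.
  t=3,j=3: stock 264.0496 → up 332.7025 (V=0.0000), down 208.5992 (V=0.0000). Price 0.0000; hedge Δ=0.0000, bond B=0.0000.
  t=2,j=0: stock 82.3812 → up 103.8003 (V=63.4519), down 65.0811 (V=102.1711). Price 68.2965; hedge Δ=-1.0000, bond B=150.6777.
  t=2,j=1: stock 131.3928 → up 165.5549 (V=15.7739), down 103.8003 (V=63.4519). Price 27.9192; hedge Δ=-0.7721, bond B=129.3618.
  t=2,j=2: stock 209.5632 → up 264.0496 (V=0.0000), down 165.5549 (V=15.7739). Price 4.5353; hedge Δ=-0.1601, bond B=38.0968.
  t=1,j=0: stock 104.2800 → up 131.3928 (V=27.9192), down 82.3812 (V=68.2965). Price 36.7618; hedge Δ=-0.8238, bond B=122.6710.
  t=1,j=1: stock 166.3200 → up 209.5632 (V=4.5353), down 131.3928 (V=27.9192). Price 10.8092; hedge Δ=-0.2991, bond B=60.5621.
  t=0,j=0: stock 132.0000 → up 166.3200 (V=10.8092), down 104.2800 (V=36.7618). Price 17.2000; hedge Δ=-0.4183, bond B=72.4181.
Verification: the root portfolio costs Δ(0,0)·S0 + B(0,0) = 17.2000, matching V0.

(0,0): Delta=-0.4183 Bond=72.4181
(1,0): Delta=-0.8238 Bond=122.6710
(1,1): Delta=-0.2991 Bond=60.5621
(2,0): Delta=-1.0000 Bond=150.6777
(2,1): Delta=-0.7721 Bond=129.3618
(2,2): Delta=-0.1601 Bond=38.0968
(3,0): Delta=-1.0000 Bond=167.2523
(3,1): Delta=-1.0000 Bond=167.2523
(3,2): Delta=-0.7051 Bond=132.5007
(3,3): Delta=0.0000 Bond=0.0000
V0=17.2000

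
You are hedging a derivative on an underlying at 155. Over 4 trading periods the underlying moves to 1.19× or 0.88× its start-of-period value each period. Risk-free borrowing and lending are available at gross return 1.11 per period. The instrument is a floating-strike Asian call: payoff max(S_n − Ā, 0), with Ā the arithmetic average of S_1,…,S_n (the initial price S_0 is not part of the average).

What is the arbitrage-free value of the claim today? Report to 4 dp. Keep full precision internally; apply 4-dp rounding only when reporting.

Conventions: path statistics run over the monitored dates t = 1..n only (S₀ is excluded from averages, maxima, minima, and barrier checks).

price = 22.7423

No-arbitrage gives p* = (R−d)/(u−d) = 0.7419: enumerate every path, weight its payoff by its p*-probability, and discount by R^4.
Enumerate all 2^4 = 16 price paths (U = up ×1.19, D = down ×0.88); each path with k up-moves has probability p*^k·(1−p*)^(4−k).
DDDD: Ā=113.7532, payoff=0.0000, prob=0.004435
UDDD: Ā=153.8254, payoff=0.0000, prob=0.012751
DUDD: Ā=141.8129, payoff=0.0000, prob=0.012751
UUDD: Ā=191.7697, payoff=0.0000, prob=0.036660
DDUD: Ā=131.2419, payoff=0.0000, prob=0.012751
UDUD: Ā=177.4748, payoff=0.0000, prob=0.036660
DUUD: Ā=165.4623, payoff=4.5150, prob=0.036660
UUUD: Ā=223.7502, payoff=6.1055, prob=0.105397
DDDU: Ā=121.9394, payoff=3.7581, prob=0.012751
UDDU: Ā=164.8953, payoff=5.0820, prob=0.036660
DUDU: Ā=152.8828, payoff=17.0945, prob=0.036660
UUDU: Ā=206.7393, payoff=23.1164, prob=0.105397
DDUU: Ā=142.3118, payoff=27.6655, prob=0.036660
UDUU: Ā=192.4444, payoff=37.4113, prob=0.105397
DUUU: Ā=180.4319, payoff=49.4238, prob=0.105397
UUUU: Ā=243.9932, payoff=66.8344, prob=0.303015
Price = Σ prob·payoff / R^4 = 34.524475 / 1.518070 = 22.7423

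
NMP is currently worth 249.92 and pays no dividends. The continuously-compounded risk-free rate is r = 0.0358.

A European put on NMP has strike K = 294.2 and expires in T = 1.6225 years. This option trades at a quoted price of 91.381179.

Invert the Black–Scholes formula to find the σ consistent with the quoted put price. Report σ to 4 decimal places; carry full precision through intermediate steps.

sigma = 0.5865

At σ = 0.5865 the Black–Scholes value reproduces the quote:
σ√T = 0.5865·√1.6225 = 0.747068
d₁ = (ln(S/K) + (r+σ²/2)T) / (σ√T) = (ln(249.92/294.2) + (0.0358+0.5865²/2)·1.6225) / 0.747068 = (-0.163119 + 0.337141) / 0.747068 = 0.232940
d₂ = d₁ − σ√T = 0.232940 − 0.747068 = -0.514128
e^{−rT} = 0.943569
N(−d₁) = 0.407904,  N(−d₂) = 0.696419
V = K·e^{−rT}·N(−d₂) − S·N(−d₁) = 193.324540 − 101.943362 = 91.381179 (equal to the quote); since ∂V/∂σ > 0 for all σ, the implied volatility is unique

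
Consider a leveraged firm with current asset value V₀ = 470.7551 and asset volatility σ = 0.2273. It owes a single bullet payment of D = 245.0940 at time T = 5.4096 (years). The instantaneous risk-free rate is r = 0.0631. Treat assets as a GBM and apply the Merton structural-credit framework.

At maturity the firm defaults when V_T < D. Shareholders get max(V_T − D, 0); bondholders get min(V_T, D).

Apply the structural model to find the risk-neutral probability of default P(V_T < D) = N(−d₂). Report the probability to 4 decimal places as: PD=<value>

Equity is a call on the firm's assets struck at D = 245.0940:
d₁ = [ln(V₀/D) + (r + σ²/2)T] / (σ√T)
   = [ln(470.7551/245.0940) + (0.0631 + 0.5·0.2273²)·5.4096] / (0.2273·√5.4096)
   = [0.652696 + 0.481090] / 0.528667 = 2.144614
d₂ = d₁ − σ√T = 2.144614 − 0.528667 = 1.615947
risk-neutral PD = N(−d₂) = N(-1.615947) = 0.053053

PD=0.0531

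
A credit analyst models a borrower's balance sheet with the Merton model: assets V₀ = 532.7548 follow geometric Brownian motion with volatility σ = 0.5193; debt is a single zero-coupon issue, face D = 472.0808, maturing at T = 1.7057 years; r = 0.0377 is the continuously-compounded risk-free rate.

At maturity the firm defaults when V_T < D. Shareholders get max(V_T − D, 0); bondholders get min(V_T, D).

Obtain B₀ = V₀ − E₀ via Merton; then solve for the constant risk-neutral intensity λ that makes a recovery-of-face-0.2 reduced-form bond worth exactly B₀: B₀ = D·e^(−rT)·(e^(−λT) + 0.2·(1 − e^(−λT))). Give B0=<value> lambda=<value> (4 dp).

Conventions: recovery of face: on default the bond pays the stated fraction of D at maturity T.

Apply the equity-as-call identities (strike 472.0808, horizon 1.7057 years):
d₁ = [ln(V₀/D) + (r + σ²/2)T] / (σ√T)
   = [ln(532.7548/472.0808) + (0.0377 + 0.5·0.5193²)·1.7057] / (0.5193·√1.7057)
   = [0.120911 + 0.294295] / 0.678219 = 0.612201
d₂ = d₁ − σ√T = 0.612201 − 0.678219 = -0.066017
N(d₁) = 0.729798,  N(d₂) = 0.473682,  e^(−rT) = 0.937719
E₀ = V₀·N(d₁) − D·e^(−rT)·N(d₂)
   = 532.7548·0.729798 − 472.0808·0.937719·0.473682 = 179.114057
B₀ = V₀ − E₀ = 532.7548 − 179.114057 = 353.640743
e^(−λT) = (B₀·e^(rT)/D − 0.2)/(1 − 0.2) = (353.6407·1.066417/472.0808 − 0.2)/0.8 = 0.74858072
λ = −ln(0.74858072)/1.7057 = 0.169770

B0=353.6407 lambda=0.1698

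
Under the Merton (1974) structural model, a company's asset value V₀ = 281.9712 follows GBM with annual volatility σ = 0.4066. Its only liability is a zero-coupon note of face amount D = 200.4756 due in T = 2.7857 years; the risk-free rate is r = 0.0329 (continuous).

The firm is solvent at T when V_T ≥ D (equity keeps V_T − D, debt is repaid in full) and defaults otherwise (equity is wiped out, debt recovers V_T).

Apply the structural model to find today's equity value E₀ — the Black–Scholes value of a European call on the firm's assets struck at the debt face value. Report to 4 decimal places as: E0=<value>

E0=122.7339

Equity is a call on the firm's assets struck at D = 200.4756:
d₁ = [ln(V₀/D) + (r + σ²/2)T] / (σ√T)
   = [ln(281.9712/200.4756) + (0.0329 + 0.5·0.4066²)·2.7857] / (0.4066·√2.7857)
   = [0.341112 + 0.321920] / 0.678632 = 0.977013
d₂ = d₁ − σ√T = 0.977013 − 0.678632 = 0.298381
N(d₁) = 0.835719,  N(d₂) = 0.617294,  e^(−rT) = 0.912425
E₀ = V₀·N(d₁) − D·e^(−rT)·N(d₂)
   = 281.9712·0.835719 − 200.4756·0.912425·0.617294 = 122.733893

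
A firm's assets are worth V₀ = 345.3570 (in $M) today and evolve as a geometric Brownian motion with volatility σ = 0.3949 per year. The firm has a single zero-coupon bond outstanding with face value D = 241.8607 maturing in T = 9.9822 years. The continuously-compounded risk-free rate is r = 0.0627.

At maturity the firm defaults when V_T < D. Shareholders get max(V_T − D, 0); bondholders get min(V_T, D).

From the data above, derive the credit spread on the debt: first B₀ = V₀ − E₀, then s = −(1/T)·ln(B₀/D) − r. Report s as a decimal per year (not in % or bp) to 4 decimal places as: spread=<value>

spread=0.0254

Equity is a call on the firm's assets struck at D = 241.8607:
d₁ = [ln(V₀/D) + (r + σ²/2)T] / (σ√T)
   = [ln(345.3570/241.8607) + (0.0627 + 0.5·0.3949²)·9.9822] / (0.3949·√9.9822)
   = [0.356217 + 1.404226] / 1.247672 = 1.410983
d₂ = d₁ − σ√T = 1.410983 − 1.247672 = 0.163311
N(d₁) = 0.920875,  N(d₂) = 0.564863,  e^(−rT) = 0.534788
E₀ = V₀·N(d₁) − D·e^(−rT)·N(d₂)
   = 345.3570·0.920875 − 241.8607·0.534788·0.564863 = 244.968820
B₀ = V₀ − E₀ = 345.3570 − 244.968820 = 100.388180
spread = −(1/T)·ln(B₀/D) − r = −(1/9.9822)·ln(100.388180/241.8607) − 0.0627 = 0.02538854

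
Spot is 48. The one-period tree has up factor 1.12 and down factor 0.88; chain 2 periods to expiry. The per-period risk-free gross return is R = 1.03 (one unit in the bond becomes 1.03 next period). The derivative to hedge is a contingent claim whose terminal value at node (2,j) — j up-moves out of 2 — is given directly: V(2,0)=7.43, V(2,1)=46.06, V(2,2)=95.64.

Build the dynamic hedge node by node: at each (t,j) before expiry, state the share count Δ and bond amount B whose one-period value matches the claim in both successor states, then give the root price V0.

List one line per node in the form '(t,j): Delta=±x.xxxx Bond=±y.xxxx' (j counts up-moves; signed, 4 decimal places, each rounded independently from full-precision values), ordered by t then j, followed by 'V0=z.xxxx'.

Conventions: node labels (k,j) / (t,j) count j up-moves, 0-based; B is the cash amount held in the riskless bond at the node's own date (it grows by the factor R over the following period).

Arbitrage-free pricing uses the up-move probability p* = (R−d)/(u−d) = 0.6250, discounting each step at R = 1.03.
At maturity the claim pays: V(2,0)=7.4300, V(2,1)=46.0600, V(2,2)=95.6400
  t=1,j=0: stock 42.2400 → up 47.3088 (V=46.0600), down 37.1712 (V=7.4300). Price 30.6541; hedge Δ=3.8106, bond B=-130.3042.
  t=1,j=1: stock 53.7600 → up 60.2112 (V=95.6400), down 47.3088 (V=46.0600). Price 74.8034; hedge Δ=3.8427, bond B=-131.7799.
  t=0,j=0: stock 48.0000 → up 53.7600 (V=74.8034), down 42.2400 (V=30.6541). Price 56.5509; hedge Δ=3.8324, bond B=-127.4044.
Check: Δ(0,0)·S0 + B(0,0) = 56.5509 = V0.

(0,0): Delta=3.8324 Bond=-127.4044
(1,0): Delta=3.8106 Bond=-130.3042
(1,1): Delta=3.8427 Bond=-131.7799
V0=56.5509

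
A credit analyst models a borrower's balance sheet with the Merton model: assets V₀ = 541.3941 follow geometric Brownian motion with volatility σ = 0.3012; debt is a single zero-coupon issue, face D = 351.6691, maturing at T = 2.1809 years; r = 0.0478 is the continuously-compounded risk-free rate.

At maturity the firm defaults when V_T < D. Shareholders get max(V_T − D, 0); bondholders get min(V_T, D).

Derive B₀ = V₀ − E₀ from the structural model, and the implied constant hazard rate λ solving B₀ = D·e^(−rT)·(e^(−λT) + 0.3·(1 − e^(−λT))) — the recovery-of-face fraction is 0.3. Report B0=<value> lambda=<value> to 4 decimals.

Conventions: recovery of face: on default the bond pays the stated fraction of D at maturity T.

Equity is a call on the firm's assets struck at D = 351.6691:
d₁ = [ln(V₀/D) + (r + σ²/2)T] / (σ√T)
   = [ln(541.3941/351.6691) + (0.0478 + 0.5·0.3012²)·2.1809] / (0.3012·√2.1809)
   = [0.431457 + 0.203174] / 0.444808 = 1.426752
d₂ = d₁ − σ√T = 1.426752 − 0.444808 = 0.981944
N(d₁) = 0.923174,  N(d₂) = 0.836936,  e^(−rT) = 0.901003
E₀ = V₀·N(d₁) − D·e^(−rT)·N(d₂)
   = 541.3941·0.923174 − 351.6691·0.901003·0.836936 = 234.613856
B₀ = V₀ − E₀ = 541.3941 − 234.613856 = 306.780244
e^(−λT) = (B₀·e^(rT)/D − 0.3)/(1 − 0.3) = (306.7802·1.109875/351.6691 − 0.3)/0.7 = 0.95457762
λ = −ln(0.95457762)/2.1809 = 0.021315

B0=306.7802 lambda=0.0213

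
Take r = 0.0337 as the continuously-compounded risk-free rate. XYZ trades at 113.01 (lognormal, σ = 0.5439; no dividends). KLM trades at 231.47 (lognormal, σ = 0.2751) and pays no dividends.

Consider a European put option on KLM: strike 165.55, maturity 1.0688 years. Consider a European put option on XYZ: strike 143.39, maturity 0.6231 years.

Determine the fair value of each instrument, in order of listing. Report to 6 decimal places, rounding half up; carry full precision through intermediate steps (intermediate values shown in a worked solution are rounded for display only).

price(KLM put K=165.55) = 2.445115
price(XYZ put K=143.39) = 37.879714

[KLM put K=165.55]
σ√T = 0.2751·√1.0688 = 0.284406
d₁ = (ln(S/K) + (r+σ²/2)T) / (σ√T) = (ln(231.47/165.55) + (0.0337+0.2751²/2)·1.0688) / 0.284406 = (0.335177 + 0.076462) / 0.284406 = 1.447364
d₂ = d₁ − σ√T = 1.447364 − 0.284406 = 1.162958
e^{−rT} = 0.964622
N(−d₁) = 0.073898,  N(−d₂) = 0.122423
price = K·e^{−rT}·N(−d₂) − S·N(−d₁) = 19.550180 − 17.105065 = 2.445115
[XYZ put K=143.39]
σ√T = 0.5439·√0.6231 = 0.429337
d₁ = (ln(S/K) + (r+σ²/2)T) / (σ√T) = (ln(113.01/143.39) + (0.0337+0.5439²/2)·0.6231) / 0.429337 = (-0.238092 + 0.113163) / 0.429337 = -0.290980
d₂ = d₁ − σ√T = -0.290980 − 0.429337 = -0.720317
e^{−rT} = 0.979220
N(−d₁) = 0.614467,  N(−d₂) = 0.764335
price = K·e^{−rT}·N(−d₂) − S·N(−d₁) = 107.320602 − 69.440888 = 37.879714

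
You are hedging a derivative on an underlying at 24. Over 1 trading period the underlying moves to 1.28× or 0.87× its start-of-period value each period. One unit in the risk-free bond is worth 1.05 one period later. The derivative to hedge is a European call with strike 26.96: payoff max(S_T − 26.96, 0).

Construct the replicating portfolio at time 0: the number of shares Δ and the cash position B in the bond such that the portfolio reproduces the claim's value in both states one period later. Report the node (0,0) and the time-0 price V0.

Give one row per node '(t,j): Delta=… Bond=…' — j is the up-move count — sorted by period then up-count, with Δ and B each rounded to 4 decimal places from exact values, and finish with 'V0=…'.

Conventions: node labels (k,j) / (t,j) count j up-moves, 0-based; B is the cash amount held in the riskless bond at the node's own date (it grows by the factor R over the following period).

(0,0): Delta=0.3821 Bond=-7.5986
V0=1.5721

The replicating-portfolio and risk-neutral prices coincide; use p* = (1.05−0.87)/(1.28−0.87) = 0.4390 for the latter.
Terminal payoffs: V(1,0)=0.0000, V(1,1)=3.7600
  t=0,j=0: stock 24.0000 → up 30.7200 (V=3.7600), down 20.8800 (V=0.0000). Price 1.5721; hedge Δ=0.3821, bond B=-7.5986.
Check: Δ(0,0)·S0 + B(0,0) = 1.5721 = V0.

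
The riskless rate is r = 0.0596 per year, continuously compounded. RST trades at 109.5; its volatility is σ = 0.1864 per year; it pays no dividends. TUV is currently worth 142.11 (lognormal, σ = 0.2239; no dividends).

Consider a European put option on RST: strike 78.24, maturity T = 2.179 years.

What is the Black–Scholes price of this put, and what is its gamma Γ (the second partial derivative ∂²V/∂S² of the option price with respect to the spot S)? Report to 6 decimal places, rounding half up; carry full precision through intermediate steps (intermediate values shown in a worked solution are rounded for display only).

price = 0.440142
Γ = 0.002476

σ√T = 0.1864·√2.179 = 0.275153
d₁ = (ln(S/K) + (r+σ²/2)T) / (σ√T) = (ln(109.5/78.24) + (0.0596+0.1864²/2)·2.179) / 0.275153 = (0.336144 + 0.167723) / 0.275153 = 1.831222
d₂ = d₁ − σ√T = 1.831222 − 0.275153 = 1.556069
e^{−rT} = 0.878211
N(−d₁) = 0.033534,  N(−d₂) = 0.059846
Put price V = K·e^{−rT}·N(−d₂) − S·N(−d₁) = 4.112082 − 3.671940 = 0.440142
φ(d₁) = (1/√(2π))·e^{−d₁²/2} = 0.074599
Γ = φ(d₁) / (S·σ·√T) = 0.002476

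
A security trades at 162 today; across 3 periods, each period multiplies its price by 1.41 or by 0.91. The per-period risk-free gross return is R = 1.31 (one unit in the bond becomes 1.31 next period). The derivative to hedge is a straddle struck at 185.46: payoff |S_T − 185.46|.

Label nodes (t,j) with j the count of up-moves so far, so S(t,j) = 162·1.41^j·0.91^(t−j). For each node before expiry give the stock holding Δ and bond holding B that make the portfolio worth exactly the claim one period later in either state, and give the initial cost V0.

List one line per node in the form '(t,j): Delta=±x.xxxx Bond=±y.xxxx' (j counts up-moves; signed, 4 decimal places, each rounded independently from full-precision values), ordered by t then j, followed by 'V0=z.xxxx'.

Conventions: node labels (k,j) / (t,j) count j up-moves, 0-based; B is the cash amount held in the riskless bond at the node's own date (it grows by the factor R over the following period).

(0,0): Delta=0.9635 Bond=-76.1362
(1,0): Delta=0.7374 Bond=-66.4097
(1,1): Delta=1.0000 Bond=-108.0706
(2,0): Delta=-0.8898 Bond=131.3066
(2,1): Delta=1.0000 Bond=-141.5725
(2,2): Delta=1.0000 Bond=-141.5725
V0=79.9544

Under the risk-neutral measure, an up-move has probability p* = (R−d)/(u−d) = 0.8000 and values discount at R = 1.31.
Payoffs at expiry: V(3,0)=63.3815, V(3,1)=3.6946, V(3,2)=107.6257, V(3,3)=268.6618
Node (2,0) S=134.1522: V=(p*·3.6946+(1−p*)·63.3815)/1.31=11.9328; Δ=(3.6946−63.3815)/(189.1546−122.0785)=-0.8898; B=V−Δ·S=131.3066
Node (2,1) S=207.8622: V=(p*·107.6257+(1−p*)·3.6946)/1.31=66.2897; Δ=(107.6257−3.6946)/(293.0857−189.1546)=1.0000; B=V−Δ·S=-141.5725
Node (2,2) S=322.0722: V=(p*·268.6618+(1−p*)·107.6257)/1.31=180.4997; Δ=(268.6618−107.6257)/(454.1218−293.0857)=1.0000; B=V−Δ·S=-141.5725
Node (1,0) S=147.4200: V=(p*·66.2897+(1−p*)·11.9328)/1.31=42.3041; Δ=(66.2897−11.9328)/(207.8622−134.1522)=0.7374; B=V−Δ·S=-66.4097
Node (1,1) S=228.4200: V=(p*·180.4997+(1−p*)·66.2897)/1.31=120.3494; Δ=(180.4997−66.2897)/(322.0722−207.8622)=1.0000; B=V−Δ·S=-108.0706
Node (0,0) S=162.0000: V=(p*·120.3494+(1−p*)·42.3041)/1.31=79.9544; Δ=(120.3494−42.3041)/(228.4200−147.4200)=0.9635; B=V−Δ·S=-76.1362
Verification: the root portfolio costs Δ(0,0)·S0 + B(0,0) = 79.9544, matching V0.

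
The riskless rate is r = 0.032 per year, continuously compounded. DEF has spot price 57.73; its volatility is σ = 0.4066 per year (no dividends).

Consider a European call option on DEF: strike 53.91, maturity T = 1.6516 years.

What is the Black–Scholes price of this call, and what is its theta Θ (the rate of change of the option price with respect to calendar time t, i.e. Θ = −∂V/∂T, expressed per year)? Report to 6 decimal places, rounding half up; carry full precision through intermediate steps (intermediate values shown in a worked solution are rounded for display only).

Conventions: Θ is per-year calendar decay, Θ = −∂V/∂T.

price = 14.810750
Θ = -4.024880

σ√T = 0.4066·√1.6516 = 0.522540
d₁ = (ln(S/K) + (r+σ²/2)T) / (σ√T) = (ln(57.73/53.91) + (0.032+0.4066²/2)·1.6516) / 0.522540 = (0.068461 + 0.189375) / 0.522540 = 0.493429
d₂ = d₁ − σ√T = 0.493429 − 0.522540 = -0.029112
e^{−rT} = 0.948521
N(d₁) = 0.689145,  N(d₂) = 0.488388
Call price V = S·N(d₁) − K·e^{−rT}·N(d₂) = 39.784349 − 24.973599 = 14.810750
φ(d₁) = (1/√(2π))·e^{−d₁²/2} = 0.353216
Θ = −S·φ(d₁)·σ/(2√T) − r·K·e^{−rT}·N(d₂) = −3.225725 − 0.799155 = -4.024880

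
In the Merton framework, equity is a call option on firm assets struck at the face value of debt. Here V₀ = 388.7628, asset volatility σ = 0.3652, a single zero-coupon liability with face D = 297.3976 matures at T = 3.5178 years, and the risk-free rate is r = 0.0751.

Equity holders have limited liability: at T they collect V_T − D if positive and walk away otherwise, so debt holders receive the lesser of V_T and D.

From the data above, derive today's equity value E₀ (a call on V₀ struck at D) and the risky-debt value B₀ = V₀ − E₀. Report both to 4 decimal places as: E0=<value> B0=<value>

Apply the equity-as-call identities (strike 297.3976, horizon 3.5178 years):
d₁ = [ln(V₀/D) + (r + σ²/2)T] / (σ√T)
   = [ln(388.7628/297.3976) + (0.0751 + 0.5·0.3652²)·3.5178] / (0.3652·√3.5178)
   = [0.267899 + 0.498773] / 0.684962 = 1.119292
d₂ = d₁ − σ√T = 1.119292 − 0.684962 = 0.434331
N(d₁) = 0.868492,  N(d₂) = 0.667976,  e^(−rT) = 0.767830
E₀ = V₀·N(d₁) − D·e^(−rT)·N(d₂)
   = 388.7628·0.868492 − 297.3976·0.767830·0.667976 = 185.104662
B₀ = V₀ − E₀ = 388.7628 − 185.104662 = 203.658138

E0=185.1047 B0=203.6581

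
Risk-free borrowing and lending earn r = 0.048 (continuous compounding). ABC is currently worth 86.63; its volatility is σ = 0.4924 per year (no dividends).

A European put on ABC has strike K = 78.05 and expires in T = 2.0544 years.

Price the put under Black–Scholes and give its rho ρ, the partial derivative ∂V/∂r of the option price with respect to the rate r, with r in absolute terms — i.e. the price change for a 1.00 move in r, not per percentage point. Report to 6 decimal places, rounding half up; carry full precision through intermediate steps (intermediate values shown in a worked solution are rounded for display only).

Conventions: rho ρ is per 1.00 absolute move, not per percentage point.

σ√T = 0.4924·√2.0544 = 0.705766
d₁ = (ln(S/K) + (r+σ²/2)T) / (σ√T) = (ln(86.63/78.05) + (0.048+0.4924²/2)·2.0544) / 0.705766 = (0.104297 + 0.347664) / 0.705766 = 0.640383
d₂ = d₁ − σ√T = 0.640383 − 0.705766 = -0.065383
e^{−rT} = 0.906095
N(−d₁) = 0.260962,  N(−d₂) = 0.526065
Put price V = K·e^{−rT}·N(−d₂) − S·N(−d₁) = 37.203715 − 22.607123 = 14.596593
ρ = −K·T·e^{−rT}·N(−d₂) = -76.431313

price = 14.596593
ρ = -76.431313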